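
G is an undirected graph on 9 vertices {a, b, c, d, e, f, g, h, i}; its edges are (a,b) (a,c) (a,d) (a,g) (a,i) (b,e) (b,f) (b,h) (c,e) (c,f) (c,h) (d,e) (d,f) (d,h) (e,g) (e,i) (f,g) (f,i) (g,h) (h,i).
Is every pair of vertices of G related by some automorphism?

Automorphisms preserve degree, but G has vertices of degree 4 and vertices of degree 5; no automorphism maps one to the other, so G is not vertex-transitive.

No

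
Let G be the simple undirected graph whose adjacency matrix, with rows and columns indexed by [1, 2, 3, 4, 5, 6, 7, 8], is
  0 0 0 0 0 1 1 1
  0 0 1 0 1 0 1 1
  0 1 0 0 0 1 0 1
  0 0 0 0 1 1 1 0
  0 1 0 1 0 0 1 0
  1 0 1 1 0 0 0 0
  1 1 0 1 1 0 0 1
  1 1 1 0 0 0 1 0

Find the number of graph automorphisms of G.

The degree sequence is [3, 4, 3, 3, 3, 3, 5, 4]. Checking the degree-preserving permutations of the vertex set shows that none except the identity preserves every edge, so Aut(G) is trivial.

1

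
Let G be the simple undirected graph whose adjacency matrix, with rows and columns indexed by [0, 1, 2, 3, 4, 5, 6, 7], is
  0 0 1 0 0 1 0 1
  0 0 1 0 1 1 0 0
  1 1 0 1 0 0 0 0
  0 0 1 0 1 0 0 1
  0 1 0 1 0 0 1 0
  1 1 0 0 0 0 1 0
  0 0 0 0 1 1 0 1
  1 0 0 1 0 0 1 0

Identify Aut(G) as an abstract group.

Z_2^3 ⋊ S_3

G is 3-regular and bipartite on 2^3 = 8 vertices with girth 4; it is the hypercube graph Q_3. Aut(Q_3) consists of the signed permutations of the 3 coordinate axes: 3! permutations times 2^3 sign flips, so |Aut| = 2^3·3! = 48.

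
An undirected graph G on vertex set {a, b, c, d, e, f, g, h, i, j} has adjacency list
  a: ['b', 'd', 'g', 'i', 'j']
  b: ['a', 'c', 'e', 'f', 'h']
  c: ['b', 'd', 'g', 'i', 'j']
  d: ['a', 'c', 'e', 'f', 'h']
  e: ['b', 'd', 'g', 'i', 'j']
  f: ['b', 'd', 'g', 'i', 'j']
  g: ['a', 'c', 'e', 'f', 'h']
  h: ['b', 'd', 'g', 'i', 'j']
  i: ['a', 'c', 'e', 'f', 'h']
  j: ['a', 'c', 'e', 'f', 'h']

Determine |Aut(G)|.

G is 5-regular and bipartite with parts {a, c, e, f, h} and {b, d, g, i, j} (each part is independent and every cross-pair is an edge), so G = K_{5,5}. Aut(K_{5,5}) is the wreath product S_5 ≀ Z_2: permute within each part, then optionally swap the parts; |Aut| = 2·(5!)² = 28800.

28800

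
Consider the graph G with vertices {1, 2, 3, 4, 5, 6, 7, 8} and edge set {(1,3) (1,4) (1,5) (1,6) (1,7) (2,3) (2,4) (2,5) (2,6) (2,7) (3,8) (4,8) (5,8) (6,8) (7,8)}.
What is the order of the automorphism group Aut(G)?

The vertices split by degree into {1, 2, 8} (degree 5) and {3, 4, 5, 6, 7} (degree 3); every edge runs between the two parts, so G is the complete bipartite graph K_{3,5}. Automorphisms preserve the bipartition setwise (since the parts differ in size) and act as S_5 × S_3 within it; |Aut| = 720.

720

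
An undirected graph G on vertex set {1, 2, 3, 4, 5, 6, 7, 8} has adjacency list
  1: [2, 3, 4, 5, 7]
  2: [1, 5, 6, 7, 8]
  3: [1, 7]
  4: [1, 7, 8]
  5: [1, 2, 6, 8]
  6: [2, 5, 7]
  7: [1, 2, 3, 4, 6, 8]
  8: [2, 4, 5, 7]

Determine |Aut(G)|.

The degree sequence is [5, 5, 2, 3, 4, 3, 6, 4]. Checking the degree-preserving permutations of the vertex set shows that none except the identity preserves every edge, so Aut(G) is trivial.

1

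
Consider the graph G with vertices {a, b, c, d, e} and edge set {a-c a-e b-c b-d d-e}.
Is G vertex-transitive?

G is 2-regular and connected on 5 vertices, i.e. the cycle C_5. The automorphisms of the 5-cycle are exactly the symmetries of a regular 5-gon: the dihedral group D_5, |D_5| = 10. Under this action every vertex can be carried to every other, so G is vertex-transitive.

Yes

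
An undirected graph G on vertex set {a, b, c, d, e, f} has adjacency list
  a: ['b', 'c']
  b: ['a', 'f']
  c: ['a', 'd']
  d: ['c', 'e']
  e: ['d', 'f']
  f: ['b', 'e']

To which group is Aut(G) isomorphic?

G is 2-regular and connected on 6 vertices, i.e. the cycle C_6. C_6 has 6 rotations and 6 reflections, so Aut(C_6) ≅ D_6 of order 12.

the dihedral group of order 12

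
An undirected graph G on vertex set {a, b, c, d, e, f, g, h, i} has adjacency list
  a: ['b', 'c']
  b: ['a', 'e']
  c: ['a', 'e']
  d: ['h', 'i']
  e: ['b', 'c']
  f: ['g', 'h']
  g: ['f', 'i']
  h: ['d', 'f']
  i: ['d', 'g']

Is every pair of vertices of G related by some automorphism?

No

G has two connected components, {d, f, g, h, i} and {a, b, c, e}; each is 2-regular, so G = C_5 ⊔ C_4. The orbit of a under Aut(G) is {a, b, c, e}, which does not contain d, so G is not vertex-transitive.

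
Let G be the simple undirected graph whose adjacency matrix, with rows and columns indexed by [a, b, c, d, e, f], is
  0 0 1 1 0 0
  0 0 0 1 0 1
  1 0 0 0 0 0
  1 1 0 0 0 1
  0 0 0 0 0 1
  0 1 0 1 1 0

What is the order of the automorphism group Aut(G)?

Degrees alone do not determine every vertex (e.g. a and b both have degree 2), but their neighbour-degree multisets differ: N(a) has degrees [1, 3] while N(b) has degrees [3, 3]. Repeating this refinement separates all vertices, so the only automorphism is the identity.

1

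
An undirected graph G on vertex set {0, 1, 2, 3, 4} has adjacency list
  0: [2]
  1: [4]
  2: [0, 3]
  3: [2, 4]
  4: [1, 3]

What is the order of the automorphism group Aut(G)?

2

The degree sequence is [1, 1, 2, 2, 2]; the two degree-1 vertices 0 and 1 are the ends of a path, so G = P_5. A path has exactly one nontrivial symmetry — reversal — giving Aut(G) of order 2.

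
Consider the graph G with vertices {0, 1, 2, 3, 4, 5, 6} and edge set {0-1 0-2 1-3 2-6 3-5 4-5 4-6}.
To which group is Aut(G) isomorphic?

the dihedral group of order 14

G is 2-regular and connected on 7 vertices, i.e. the cycle C_7. The automorphisms of the 7-cycle are exactly the symmetries of a regular 7-gon: the dihedral group D_7, |D_7| = 14.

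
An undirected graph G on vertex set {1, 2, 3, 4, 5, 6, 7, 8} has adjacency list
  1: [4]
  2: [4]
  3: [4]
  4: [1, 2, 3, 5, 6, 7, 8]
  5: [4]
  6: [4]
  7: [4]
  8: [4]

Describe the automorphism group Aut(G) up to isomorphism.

Vertex 4 has degree 7 and every other vertex has degree 1, so G is the star K_{1,7} with centre 4. The 7 leaves are pairwise interchangeable while the centre is fixed, giving Aut(G) = S_7.

the symmetric group on 7 letters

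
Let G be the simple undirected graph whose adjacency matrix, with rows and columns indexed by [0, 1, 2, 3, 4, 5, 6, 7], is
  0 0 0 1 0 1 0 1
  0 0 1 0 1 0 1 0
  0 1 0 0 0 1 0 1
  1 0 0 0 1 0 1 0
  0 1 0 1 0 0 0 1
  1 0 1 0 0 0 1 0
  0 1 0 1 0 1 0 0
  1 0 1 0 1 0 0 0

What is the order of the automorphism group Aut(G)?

48

G is 3-regular and bipartite on 2^3 = 8 vertices with girth 4; it is the hypercube graph Q_3. The symmetry group of the 3-cube is the hyperoctahedral group B_3 = Z_2 ≀ S_3, of order 2^3·3! = 48.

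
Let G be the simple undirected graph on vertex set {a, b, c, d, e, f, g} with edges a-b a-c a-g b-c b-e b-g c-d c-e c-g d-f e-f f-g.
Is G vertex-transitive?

Vertex c is the only vertex of degree 5, so every automorphism fixes it; G is not vertex-transitive.

No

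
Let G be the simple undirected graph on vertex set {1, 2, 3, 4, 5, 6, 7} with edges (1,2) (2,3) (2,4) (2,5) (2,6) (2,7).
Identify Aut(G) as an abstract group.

S_6

Vertex 2 has degree 6 and every other vertex has degree 1, so G is the star K_{1,6} with centre 2. The 6 leaves are pairwise interchangeable while the centre is fixed, giving Aut(G) = S_6.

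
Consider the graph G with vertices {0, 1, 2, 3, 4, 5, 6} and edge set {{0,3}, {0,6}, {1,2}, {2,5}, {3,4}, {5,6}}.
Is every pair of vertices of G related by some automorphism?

Automorphisms preserve degree, but G has vertices of degree 1 and vertices of degree 2; no automorphism maps one to the other, so G is not vertex-transitive.

No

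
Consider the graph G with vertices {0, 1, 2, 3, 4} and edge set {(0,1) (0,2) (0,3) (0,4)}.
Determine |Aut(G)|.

Vertex 0 has degree 4 and every other vertex has degree 1, so G is the star K_{1,4} with centre 0. Any automorphism fixes the centre and permutes the 4 leaves freely, so Aut(G) ≅ S_4 of order 4! = 24.

24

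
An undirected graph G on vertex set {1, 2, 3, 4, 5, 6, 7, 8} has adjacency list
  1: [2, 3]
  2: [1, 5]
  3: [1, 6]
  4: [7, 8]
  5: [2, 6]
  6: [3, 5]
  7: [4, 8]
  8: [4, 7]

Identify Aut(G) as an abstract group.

G has two connected components, {1, 2, 3, 5, 6} and {4, 7, 8}; each is 2-regular, so G = C_5 ⊔ C_3. No automorphism exchanges components of different sizes, hence Aut(G) is the direct product D_5 × D_3, order 60.

D_5 × D_3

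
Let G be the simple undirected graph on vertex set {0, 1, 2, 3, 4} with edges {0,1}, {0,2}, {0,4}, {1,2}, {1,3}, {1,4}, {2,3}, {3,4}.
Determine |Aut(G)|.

8

Vertex 1 is the unique vertex of degree 4; the remaining 4 vertices each have degree 3 and induce a cycle, so G is the wheel on 5 vertices with hub 1. With the hub fixed, the remaining symmetry is that of the rim cycle C_4, giving the dihedral group D_4.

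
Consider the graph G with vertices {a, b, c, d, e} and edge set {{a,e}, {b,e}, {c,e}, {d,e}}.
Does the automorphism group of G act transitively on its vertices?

Vertex e is the only vertex of degree 4, so every automorphism fixes it; G is not vertex-transitive.

No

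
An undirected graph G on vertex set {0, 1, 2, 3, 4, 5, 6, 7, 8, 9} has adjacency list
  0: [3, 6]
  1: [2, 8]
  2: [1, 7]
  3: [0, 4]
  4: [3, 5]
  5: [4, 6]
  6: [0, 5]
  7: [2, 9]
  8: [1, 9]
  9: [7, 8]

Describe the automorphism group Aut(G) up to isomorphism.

G has two connected components, {1, 2, 7, 8, 9} and {0, 3, 4, 5, 6}; each is 2-regular, so G = C_5 ⊔ C_5. Aut of a disjoint union of two copies of C_5 is the wreath product D_5 ≀ Z_2, of order 2·10² = 200.

D_5 ≀ Z_2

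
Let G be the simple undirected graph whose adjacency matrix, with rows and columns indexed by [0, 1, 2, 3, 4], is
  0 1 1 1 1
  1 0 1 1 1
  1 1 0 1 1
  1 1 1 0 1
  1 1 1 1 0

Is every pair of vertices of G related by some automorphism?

Every vertex has degree 4, so G is the complete graph K_5. Any permutation of the 5 vertices preserves K_5, so Aut(K_5) = S_5 of order 5! = 120. Under this action every vertex can be carried to every other, so G is vertex-transitive.

Yes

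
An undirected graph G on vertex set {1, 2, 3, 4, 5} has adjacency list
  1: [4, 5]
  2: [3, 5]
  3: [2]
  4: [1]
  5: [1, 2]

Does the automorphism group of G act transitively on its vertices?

No

Automorphisms preserve degree, but G has vertices of degree 1 and vertices of degree 2; no automorphism maps one to the other, so G is not vertex-transitive.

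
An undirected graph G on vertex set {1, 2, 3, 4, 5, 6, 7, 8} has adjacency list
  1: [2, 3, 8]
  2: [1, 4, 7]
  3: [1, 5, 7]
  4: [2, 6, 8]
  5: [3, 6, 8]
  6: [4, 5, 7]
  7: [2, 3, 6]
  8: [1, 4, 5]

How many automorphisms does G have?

G is 3-regular and bipartite on 2^3 = 8 vertices with girth 4; it is the hypercube graph Q_3. The symmetry group of the 3-cube is the hyperoctahedral group B_3 = Z_2 ≀ S_3, of order 2^3·3! = 48.

48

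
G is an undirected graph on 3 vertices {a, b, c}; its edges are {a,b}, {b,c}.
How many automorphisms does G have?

2

The degree sequence is [1, 2, 1]; the two degree-1 vertices a and c are the ends of a path, so G = P_3. A path has exactly one nontrivial symmetry — reversal — giving Aut(G) of order 2.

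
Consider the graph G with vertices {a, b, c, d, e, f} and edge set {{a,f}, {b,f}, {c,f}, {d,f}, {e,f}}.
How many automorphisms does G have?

120

Vertex f has degree 5 and every other vertex has degree 1, so G is the star K_{1,5} with centre f. Any automorphism fixes the centre and permutes the 5 leaves freely, so Aut(G) ≅ S_5 of order 5! = 120.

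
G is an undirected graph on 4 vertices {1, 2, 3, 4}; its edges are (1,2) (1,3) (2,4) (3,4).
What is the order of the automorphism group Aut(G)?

8

Every vertex has degree 2 and the graph is connected, so G is the 4-cycle C_4. The automorphisms of the 4-cycle are exactly the symmetries of a regular 4-gon: the dihedral group D_4, |D_4| = 8.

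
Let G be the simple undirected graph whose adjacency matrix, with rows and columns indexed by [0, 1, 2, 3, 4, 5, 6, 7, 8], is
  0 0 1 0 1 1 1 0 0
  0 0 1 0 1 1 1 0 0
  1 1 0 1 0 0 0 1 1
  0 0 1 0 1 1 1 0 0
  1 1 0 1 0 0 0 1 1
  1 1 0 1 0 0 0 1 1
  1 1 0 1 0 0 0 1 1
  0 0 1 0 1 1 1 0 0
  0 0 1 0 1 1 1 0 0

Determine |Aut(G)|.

2880

The vertices split by degree into {2, 4, 5, 6} (degree 5) and {0, 1, 3, 7, 8} (degree 4); every edge runs between the two parts, so G is the complete bipartite graph K_{4,5}. Automorphisms preserve the bipartition setwise (since the parts differ in size) and act as S_5 × S_4 within it; |Aut| = 2880.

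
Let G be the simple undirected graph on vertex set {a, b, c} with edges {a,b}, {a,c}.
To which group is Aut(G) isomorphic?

C_2

The degree sequence is [2, 1, 1]; the two degree-1 vertices b and c are the ends of a path, so G = P_3. A path has exactly one nontrivial symmetry — reversal — giving Aut(G) of order 2.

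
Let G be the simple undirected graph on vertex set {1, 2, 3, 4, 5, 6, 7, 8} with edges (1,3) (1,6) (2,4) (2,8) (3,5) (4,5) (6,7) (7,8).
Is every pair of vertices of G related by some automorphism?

G is 2-regular and connected on 8 vertices, i.e. the cycle C_8. C_8 has 8 rotations and 8 reflections, so Aut(C_8) ≅ D_8 of order 16. This group acts transitively on the 8 vertices.

Yes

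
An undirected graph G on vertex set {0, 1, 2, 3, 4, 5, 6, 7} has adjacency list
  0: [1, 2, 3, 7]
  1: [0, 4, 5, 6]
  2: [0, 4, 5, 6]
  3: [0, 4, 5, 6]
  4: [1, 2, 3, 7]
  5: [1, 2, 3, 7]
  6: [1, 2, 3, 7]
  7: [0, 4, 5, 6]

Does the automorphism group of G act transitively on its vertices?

G is 4-regular and bipartite with parts {1, 2, 3, 7} and {0, 4, 5, 6} (each part is independent and every cross-pair is an edge), so G = K_{4,4}. Aut(K_{4,4}) is the wreath product S_4 ≀ Z_2: permute within each part, then optionally swap the parts; |Aut| = 2·(4!)² = 1152. This group acts transitively on the 8 vertices.

Yes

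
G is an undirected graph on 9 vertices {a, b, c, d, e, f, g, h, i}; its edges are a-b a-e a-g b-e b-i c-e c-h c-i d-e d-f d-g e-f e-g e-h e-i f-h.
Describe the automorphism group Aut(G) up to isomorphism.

D_8

Vertex e is the unique vertex of degree 8; the remaining 8 vertices each have degree 3 and induce a cycle, so G is the wheel on 9 vertices with hub e. With the hub fixed, the remaining symmetry is that of the rim cycle C_8, giving the dihedral group D_8.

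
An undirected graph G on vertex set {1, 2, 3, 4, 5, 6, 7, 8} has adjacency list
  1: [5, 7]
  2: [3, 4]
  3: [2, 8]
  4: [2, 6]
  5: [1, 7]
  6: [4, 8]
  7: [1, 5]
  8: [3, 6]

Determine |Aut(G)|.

G has two connected components, {2, 3, 4, 6, 8} and {1, 5, 7}; each is 2-regular, so G = C_5 ⊔ C_3. The components are non-isomorphic (different sizes), so Aut(G) = Aut(C_3) × Aut(C_5) = D_3 × D_5 of order 6·10 = 60.

60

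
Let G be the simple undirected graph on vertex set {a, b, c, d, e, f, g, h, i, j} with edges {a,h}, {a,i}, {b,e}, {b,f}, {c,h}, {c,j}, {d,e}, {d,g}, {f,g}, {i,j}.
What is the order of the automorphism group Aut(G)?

200

G has two connected components, {a, c, h, i, j} and {b, d, e, f, g}; each is 2-regular, so G = C_5 ⊔ C_5. Aut of a disjoint union of two copies of C_5 is the wreath product D_5 ≀ Z_2, of order 2·10² = 200.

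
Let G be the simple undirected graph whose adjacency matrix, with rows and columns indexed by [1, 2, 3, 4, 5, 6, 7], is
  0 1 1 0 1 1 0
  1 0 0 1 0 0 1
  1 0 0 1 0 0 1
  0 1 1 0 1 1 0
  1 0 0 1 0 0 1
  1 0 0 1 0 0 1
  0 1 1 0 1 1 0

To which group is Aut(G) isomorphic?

The vertices split by degree into {1, 4, 7} (degree 4) and {2, 3, 5, 6} (degree 3); every edge runs between the two parts, so G is the complete bipartite graph K_{3,4}. Automorphisms preserve the bipartition setwise (since the parts differ in size) and act as S_3 × S_4 within it; |Aut| = 144.

S_3 × S_4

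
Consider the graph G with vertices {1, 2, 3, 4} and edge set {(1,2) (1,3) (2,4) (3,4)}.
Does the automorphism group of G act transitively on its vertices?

Yes

G is 2-regular and connected on 4 vertices, i.e. the cycle C_4. The automorphisms of the 4-cycle are exactly the symmetries of a regular 4-gon: the dihedral group D_4, |D_4| = 8. This group acts transitively on the 4 vertices.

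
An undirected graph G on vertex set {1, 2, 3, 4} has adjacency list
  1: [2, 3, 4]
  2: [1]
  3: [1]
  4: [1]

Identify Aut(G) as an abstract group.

Vertex 1 has degree 3 and every other vertex has degree 1, so G is the star K_{1,3} with centre 1. The 3 leaves are pairwise interchangeable while the centre is fixed, giving Aut(G) = S_3.

S_3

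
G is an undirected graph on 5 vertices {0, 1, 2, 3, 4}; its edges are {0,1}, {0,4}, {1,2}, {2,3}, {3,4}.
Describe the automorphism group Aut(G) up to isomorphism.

G is 2-regular and connected on 5 vertices, i.e. the cycle C_5. The automorphisms of the 5-cycle are exactly the symmetries of a regular 5-gon: the dihedral group D_5, |D_5| = 10.

D_5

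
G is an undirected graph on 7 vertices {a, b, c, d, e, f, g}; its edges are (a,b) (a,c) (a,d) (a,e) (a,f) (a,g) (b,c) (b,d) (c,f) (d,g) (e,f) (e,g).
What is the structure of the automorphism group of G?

Vertex a is the unique vertex of degree 6; the remaining 6 vertices each have degree 3 and induce a cycle, so G is the wheel on 7 vertices with hub a. Every automorphism fixes the hub and acts on the rim 6-cycle, so Aut(G) ≅ Aut(C_6) = D_6 of order 12.

the dihedral group of order 12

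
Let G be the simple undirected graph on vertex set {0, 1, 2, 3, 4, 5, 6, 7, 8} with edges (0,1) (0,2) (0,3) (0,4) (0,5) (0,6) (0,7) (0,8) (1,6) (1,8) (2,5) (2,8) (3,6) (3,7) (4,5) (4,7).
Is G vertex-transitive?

No

Vertex 0 is the only vertex of degree 8, so every automorphism fixes it; G is not vertex-transitive.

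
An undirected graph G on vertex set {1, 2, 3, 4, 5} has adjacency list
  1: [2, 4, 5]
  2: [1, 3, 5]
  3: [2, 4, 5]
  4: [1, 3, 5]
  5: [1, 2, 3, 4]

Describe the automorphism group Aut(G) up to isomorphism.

D_4

Vertex 5 is the unique vertex of degree 4; the remaining 4 vertices each have degree 3 and induce a cycle, so G is the wheel on 5 vertices with hub 5. Every automorphism fixes the hub and acts on the rim 4-cycle, so Aut(G) ≅ Aut(C_4) = D_4 of order 8.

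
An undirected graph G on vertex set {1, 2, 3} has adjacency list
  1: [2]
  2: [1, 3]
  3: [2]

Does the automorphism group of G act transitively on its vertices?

Vertex 2 is the only vertex of degree 2, so every automorphism fixes it; G is not vertex-transitive.

No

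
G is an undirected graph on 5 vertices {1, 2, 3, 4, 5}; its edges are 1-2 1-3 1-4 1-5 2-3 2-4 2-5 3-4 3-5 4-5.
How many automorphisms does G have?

Every vertex has degree 4, so G is the complete graph K_5. Any permutation of the 5 vertices preserves K_5, so Aut(K_5) = S_5 of order 5! = 120.

120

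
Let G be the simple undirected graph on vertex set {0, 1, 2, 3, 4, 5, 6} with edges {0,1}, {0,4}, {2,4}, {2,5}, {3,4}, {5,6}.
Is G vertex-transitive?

No

Vertex 4 is the only vertex of degree 3, so every automorphism fixes it; G is not vertex-transitive.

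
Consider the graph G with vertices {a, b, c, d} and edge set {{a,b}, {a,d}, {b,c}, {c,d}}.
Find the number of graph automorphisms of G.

G is 2-regular and bipartite with parts {b, d} and {a, c} (each part is independent and every cross-pair is an edge), so G = K_{2,2}. Aut(K_{2,2}) is the wreath product S_2 ≀ Z_2: permute within each part, then optionally swap the parts; |Aut| = 2·(2!)² = 8.

8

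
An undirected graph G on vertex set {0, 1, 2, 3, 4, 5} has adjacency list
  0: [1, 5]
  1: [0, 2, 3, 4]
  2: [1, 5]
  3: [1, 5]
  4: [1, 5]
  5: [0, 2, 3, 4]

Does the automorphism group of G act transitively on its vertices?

No

Automorphisms preserve degree, but G has vertices of degree 2 and vertices of degree 4; no automorphism maps one to the other, so G is not vertex-transitive.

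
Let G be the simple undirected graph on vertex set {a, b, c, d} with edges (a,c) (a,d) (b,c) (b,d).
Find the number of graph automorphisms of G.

G is 2-regular and bipartite on 2^2 = 4 vertices with girth 4; it is the hypercube graph Q_2. The symmetry group of the 2-cube is the hyperoctahedral group B_2 = Z_2 ≀ S_2, of order 2^2·2! = 8.

8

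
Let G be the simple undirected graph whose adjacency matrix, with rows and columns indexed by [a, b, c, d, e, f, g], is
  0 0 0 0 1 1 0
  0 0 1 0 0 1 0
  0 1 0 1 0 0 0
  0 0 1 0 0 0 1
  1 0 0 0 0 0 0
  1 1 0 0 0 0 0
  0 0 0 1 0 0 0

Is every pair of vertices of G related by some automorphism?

No

Automorphisms preserve degree, but G has vertices of degree 1 and vertices of degree 2; no automorphism maps one to the other, so G is not vertex-transitive.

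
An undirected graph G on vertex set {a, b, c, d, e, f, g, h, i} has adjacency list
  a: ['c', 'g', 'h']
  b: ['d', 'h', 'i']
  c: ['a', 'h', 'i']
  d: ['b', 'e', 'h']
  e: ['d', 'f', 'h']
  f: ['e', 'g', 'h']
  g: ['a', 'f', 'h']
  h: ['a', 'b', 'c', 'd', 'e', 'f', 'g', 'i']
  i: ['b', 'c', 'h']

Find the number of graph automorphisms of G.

16

Vertex h is the unique vertex of degree 8; the remaining 8 vertices each have degree 3 and induce a cycle, so G is the wheel on 9 vertices with hub h. Every automorphism fixes the hub and acts on the rim 8-cycle, so Aut(G) ≅ Aut(C_8) = D_8 of order 16.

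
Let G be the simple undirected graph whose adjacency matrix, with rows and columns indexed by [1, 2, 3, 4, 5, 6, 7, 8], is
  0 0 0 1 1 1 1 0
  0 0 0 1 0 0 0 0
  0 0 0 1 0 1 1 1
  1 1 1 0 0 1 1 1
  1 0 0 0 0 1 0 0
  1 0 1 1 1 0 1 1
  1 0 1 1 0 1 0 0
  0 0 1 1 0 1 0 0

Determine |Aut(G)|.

Degrees alone do not determine every vertex (e.g. 1 and 3 both have degree 4), but their neighbour-degree multisets differ: N(1) has degrees [2, 4, 6, 6] while N(3) has degrees [3, 4, 6, 6]. Repeating this refinement separates all vertices, so the only automorphism is the identity.

1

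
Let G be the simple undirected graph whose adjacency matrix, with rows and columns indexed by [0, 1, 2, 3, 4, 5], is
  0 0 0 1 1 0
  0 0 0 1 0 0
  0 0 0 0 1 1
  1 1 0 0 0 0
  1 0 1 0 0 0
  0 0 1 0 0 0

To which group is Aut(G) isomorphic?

the cyclic group of order 2

The degree sequence is [2, 1, 2, 2, 2, 1]; the two degree-1 vertices 1 and 5 are the ends of a path, so G = P_6. The only nontrivial automorphism of a path is the end-to-end reflection, so Aut(G) ≅ Z_2.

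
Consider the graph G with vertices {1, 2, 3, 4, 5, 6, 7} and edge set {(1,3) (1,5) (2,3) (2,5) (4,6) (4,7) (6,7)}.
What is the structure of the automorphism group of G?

D_4 × D_3

G has two connected components, {1, 2, 3, 5} and {4, 6, 7}; each is 2-regular, so G = C_4 ⊔ C_3. The components are non-isomorphic (different sizes), so Aut(G) = Aut(C_4) × Aut(C_3) = D_4 × D_3 of order 8·6 = 48.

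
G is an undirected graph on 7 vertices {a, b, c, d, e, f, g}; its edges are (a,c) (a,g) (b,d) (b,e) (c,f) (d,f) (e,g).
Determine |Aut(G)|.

14

G is 2-regular and connected on 7 vertices, i.e. the cycle C_7. The automorphisms of the 7-cycle are exactly the symmetries of a regular 7-gon: the dihedral group D_7, |D_7| = 14.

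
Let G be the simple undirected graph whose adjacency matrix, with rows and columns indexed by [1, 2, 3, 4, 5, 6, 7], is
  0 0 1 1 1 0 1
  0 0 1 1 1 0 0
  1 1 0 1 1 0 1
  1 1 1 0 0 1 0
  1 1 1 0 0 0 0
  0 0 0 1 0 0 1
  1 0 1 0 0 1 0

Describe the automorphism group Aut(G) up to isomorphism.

The degree sequence is [4, 3, 5, 4, 3, 2, 3]. Checking the degree-preserving permutations of the vertex set shows that none except the identity preserves every edge, so Aut(G) is trivial.

{e}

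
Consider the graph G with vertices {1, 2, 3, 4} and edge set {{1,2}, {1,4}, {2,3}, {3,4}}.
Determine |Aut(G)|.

G is 2-regular and bipartite with parts {1, 3} and {2, 4} (each part is independent and every cross-pair is an edge), so G = K_{2,2}. Each part can be permuted independently (S_2 × S_2) and the two equal-size parts can also be swapped, giving (S_2 × S_2) ⋊ Z_2 of order 2·(2!)² = 8.

8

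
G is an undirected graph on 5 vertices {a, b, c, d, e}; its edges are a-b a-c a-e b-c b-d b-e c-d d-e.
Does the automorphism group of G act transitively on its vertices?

Vertex b is the only vertex of degree 4, so every automorphism fixes it; G is not vertex-transitive.

No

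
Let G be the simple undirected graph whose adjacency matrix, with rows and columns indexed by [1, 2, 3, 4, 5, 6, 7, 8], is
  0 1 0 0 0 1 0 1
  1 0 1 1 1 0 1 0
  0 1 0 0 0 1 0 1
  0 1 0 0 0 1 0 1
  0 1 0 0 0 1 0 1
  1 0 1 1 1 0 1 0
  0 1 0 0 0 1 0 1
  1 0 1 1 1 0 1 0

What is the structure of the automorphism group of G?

S_5 × S_3

The vertices split by degree into {2, 6, 8} (degree 5) and {1, 3, 4, 5, 7} (degree 3); every edge runs between the two parts, so G is the complete bipartite graph K_{3,5}. The parts have unequal sizes, so no automorphism swaps them; each part is permuted independently, giving S_5 × S_3 of order 5!·3! = 720.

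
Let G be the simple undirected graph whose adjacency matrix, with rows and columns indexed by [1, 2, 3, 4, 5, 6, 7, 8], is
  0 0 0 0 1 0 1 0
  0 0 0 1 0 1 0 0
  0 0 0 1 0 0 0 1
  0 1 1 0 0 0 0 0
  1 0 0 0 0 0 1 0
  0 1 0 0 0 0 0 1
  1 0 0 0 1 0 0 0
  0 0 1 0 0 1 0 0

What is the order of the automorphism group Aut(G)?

60

G has two connected components, {2, 3, 4, 6, 8} and {1, 5, 7}; each is 2-regular, so G = C_5 ⊔ C_3. No automorphism exchanges components of different sizes, hence Aut(G) is the direct product D_5 × D_3, order 60.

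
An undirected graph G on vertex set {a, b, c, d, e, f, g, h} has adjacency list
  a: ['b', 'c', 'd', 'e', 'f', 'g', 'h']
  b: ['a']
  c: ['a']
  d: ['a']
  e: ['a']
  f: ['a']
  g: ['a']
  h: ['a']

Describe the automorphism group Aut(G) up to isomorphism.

S_7

Vertex a has degree 7 and every other vertex has degree 1, so G is the star K_{1,7} with centre a. Any automorphism fixes the centre and permutes the 7 leaves freely, so Aut(G) ≅ S_7 of order 7! = 5040.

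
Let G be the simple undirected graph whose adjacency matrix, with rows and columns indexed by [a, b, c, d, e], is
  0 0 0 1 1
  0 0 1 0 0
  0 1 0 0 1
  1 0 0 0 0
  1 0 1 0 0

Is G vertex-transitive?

No

Automorphisms preserve degree, but G has vertices of degree 1 and vertices of degree 2; no automorphism maps one to the other, so G is not vertex-transitive.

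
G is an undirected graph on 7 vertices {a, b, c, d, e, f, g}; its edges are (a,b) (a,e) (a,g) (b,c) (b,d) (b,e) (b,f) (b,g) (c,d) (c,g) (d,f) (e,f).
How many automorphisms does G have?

12

Vertex b is the unique vertex of degree 6; the remaining 6 vertices each have degree 3 and induce a cycle, so G is the wheel on 7 vertices with hub b. Every automorphism fixes the hub and acts on the rim 6-cycle, so Aut(G) ≅ Aut(C_6) = D_6 of order 12.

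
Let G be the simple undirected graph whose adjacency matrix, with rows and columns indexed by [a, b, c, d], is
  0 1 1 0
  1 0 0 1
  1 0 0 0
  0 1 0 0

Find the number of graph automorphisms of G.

2

The degree sequence is [2, 2, 1, 1]; the two degree-1 vertices c and d are the ends of a path, so G = P_4. A path has exactly one nontrivial symmetry — reversal — giving Aut(G) of order 2.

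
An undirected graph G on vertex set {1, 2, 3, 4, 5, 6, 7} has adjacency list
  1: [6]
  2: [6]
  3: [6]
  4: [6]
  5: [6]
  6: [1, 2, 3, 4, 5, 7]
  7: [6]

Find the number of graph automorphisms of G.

720

Vertex 6 has degree 6 and every other vertex has degree 1, so G is the star K_{1,6} with centre 6. Any automorphism fixes the centre and permutes the 6 leaves freely, so Aut(G) ≅ S_6 of order 6! = 720.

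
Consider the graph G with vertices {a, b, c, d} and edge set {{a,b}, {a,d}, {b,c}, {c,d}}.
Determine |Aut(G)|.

G is 2-regular and bipartite on 2^2 = 4 vertices with girth 4; it is the hypercube graph Q_2. The symmetry group of the 2-cube is the hyperoctahedral group B_2 = Z_2 ≀ S_2, of order 2^2·2! = 8.

8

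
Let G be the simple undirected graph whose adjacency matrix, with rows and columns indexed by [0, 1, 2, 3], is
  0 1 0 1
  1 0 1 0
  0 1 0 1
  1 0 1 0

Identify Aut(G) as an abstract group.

D_4

Every vertex has degree 2 and the graph is connected, so G is the 4-cycle C_4. The automorphisms of the 4-cycle are exactly the symmetries of a regular 4-gon: the dihedral group D_4, |D_4| = 8.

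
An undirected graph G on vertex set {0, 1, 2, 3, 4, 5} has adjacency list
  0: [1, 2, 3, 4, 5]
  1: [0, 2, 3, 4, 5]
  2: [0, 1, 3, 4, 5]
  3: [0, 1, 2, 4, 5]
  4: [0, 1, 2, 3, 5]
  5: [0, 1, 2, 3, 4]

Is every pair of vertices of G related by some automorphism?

Yes

All 6 vertices are pairwise adjacent: G = K_6. Any permutation of the 6 vertices preserves K_6, so Aut(K_6) = S_6 of order 6! = 720. Under this action every vertex can be carried to every other, so G is vertex-transitive.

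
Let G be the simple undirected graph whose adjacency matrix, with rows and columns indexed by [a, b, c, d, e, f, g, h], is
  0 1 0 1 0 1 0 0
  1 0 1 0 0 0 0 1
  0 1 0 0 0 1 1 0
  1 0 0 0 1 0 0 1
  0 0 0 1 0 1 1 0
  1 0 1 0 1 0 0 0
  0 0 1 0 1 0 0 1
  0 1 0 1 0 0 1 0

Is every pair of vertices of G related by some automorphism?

Yes

G is 3-regular and bipartite on 2^3 = 8 vertices with girth 4; it is the hypercube graph Q_3. The symmetry group of the 3-cube is the hyperoctahedral group B_3 = Z_2 ≀ S_3, of order 2^3·3! = 48. This group acts transitively on the 8 vertices.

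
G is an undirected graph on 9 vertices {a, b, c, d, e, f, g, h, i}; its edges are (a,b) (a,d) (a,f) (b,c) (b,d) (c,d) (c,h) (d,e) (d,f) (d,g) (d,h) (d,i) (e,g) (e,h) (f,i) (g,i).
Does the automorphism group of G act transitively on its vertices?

No

Vertex d is the only vertex of degree 8, so every automorphism fixes it; G is not vertex-transitive.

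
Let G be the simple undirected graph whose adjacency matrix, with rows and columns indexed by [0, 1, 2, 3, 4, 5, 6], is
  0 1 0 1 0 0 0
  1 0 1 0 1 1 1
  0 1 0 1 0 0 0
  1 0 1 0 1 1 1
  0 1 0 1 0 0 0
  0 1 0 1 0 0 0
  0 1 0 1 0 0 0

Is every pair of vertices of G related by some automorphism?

Automorphisms preserve degree, but G has vertices of degree 2 and vertices of degree 5; no automorphism maps one to the other, so G is not vertex-transitive.

No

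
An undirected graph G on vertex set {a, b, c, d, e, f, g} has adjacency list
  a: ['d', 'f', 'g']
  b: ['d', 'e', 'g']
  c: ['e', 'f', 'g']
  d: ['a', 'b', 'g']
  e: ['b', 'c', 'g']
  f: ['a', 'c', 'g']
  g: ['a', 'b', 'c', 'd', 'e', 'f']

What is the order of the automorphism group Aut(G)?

12

Vertex g is the unique vertex of degree 6; the remaining 6 vertices each have degree 3 and induce a cycle, so G is the wheel on 7 vertices with hub g. With the hub fixed, the remaining symmetry is that of the rim cycle C_6, giving the dihedral group D_6.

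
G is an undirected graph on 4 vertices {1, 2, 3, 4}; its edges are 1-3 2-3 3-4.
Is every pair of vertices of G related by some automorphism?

Vertex 3 is the only vertex of degree 3, so every automorphism fixes it; G is not vertex-transitive.

No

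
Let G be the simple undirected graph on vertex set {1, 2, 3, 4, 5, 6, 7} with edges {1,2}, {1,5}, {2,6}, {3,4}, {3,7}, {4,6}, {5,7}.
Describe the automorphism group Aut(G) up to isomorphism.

D_7

G is 2-regular and connected on 7 vertices, i.e. the cycle C_7. The automorphisms of the 7-cycle are exactly the symmetries of a regular 7-gon: the dihedral group D_7, |D_7| = 14.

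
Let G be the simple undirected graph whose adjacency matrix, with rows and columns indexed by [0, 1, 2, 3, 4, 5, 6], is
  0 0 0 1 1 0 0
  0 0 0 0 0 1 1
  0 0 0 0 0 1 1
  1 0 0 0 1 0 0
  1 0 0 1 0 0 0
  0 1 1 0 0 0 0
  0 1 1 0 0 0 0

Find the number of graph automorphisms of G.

48

G has two connected components, {1, 2, 5, 6} and {0, 3, 4}; each is 2-regular, so G = C_4 ⊔ C_3. The components are non-isomorphic (different sizes), so Aut(G) = Aut(C_4) × Aut(C_3) = D_4 × D_3 of order 8·6 = 48.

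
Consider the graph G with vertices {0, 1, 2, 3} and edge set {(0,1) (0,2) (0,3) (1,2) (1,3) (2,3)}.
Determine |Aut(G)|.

All 4 vertices are pairwise adjacent: G = K_4. Any permutation of the 4 vertices preserves K_4, so Aut(K_4) = S_4 of order 4! = 24.

24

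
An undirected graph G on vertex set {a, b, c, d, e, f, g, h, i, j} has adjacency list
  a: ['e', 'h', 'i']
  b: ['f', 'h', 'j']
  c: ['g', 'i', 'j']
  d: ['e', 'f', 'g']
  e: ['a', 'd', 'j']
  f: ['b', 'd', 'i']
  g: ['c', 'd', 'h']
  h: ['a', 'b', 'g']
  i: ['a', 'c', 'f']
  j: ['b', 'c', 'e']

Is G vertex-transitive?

Yes

G is 3-regular on 10 vertices with no triangles and no 4-cycles (girth 5): this is the Petersen graph. It is a classical fact that the Petersen graph has automorphism group S_5 (order 120), arising from its description as the Kneser graph K(5,2). Under this action every vertex can be carried to every other, so G is vertex-transitive.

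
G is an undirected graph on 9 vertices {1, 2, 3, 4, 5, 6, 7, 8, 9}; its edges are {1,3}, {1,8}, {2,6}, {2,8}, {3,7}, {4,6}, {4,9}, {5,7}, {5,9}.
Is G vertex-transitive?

Yes

Every vertex has degree 2 and the graph is connected, so G is the 9-cycle C_9. C_9 has 9 rotations and 9 reflections, so Aut(C_9) ≅ D_9 of order 18. Under this action every vertex can be carried to every other, so G is vertex-transitive.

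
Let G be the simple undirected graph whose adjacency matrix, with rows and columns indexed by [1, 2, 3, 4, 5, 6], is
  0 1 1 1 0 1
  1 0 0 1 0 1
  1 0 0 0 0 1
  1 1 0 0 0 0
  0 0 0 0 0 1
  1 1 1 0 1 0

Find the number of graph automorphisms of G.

Degrees alone do not determine every vertex (e.g. 1 and 6 both have degree 4), but their neighbour-degree multisets differ: N(1) has degrees [2, 2, 3, 4] while N(6) has degrees [1, 2, 3, 4]. Repeating this refinement separates all vertices, so the only automorphism is the identity.

1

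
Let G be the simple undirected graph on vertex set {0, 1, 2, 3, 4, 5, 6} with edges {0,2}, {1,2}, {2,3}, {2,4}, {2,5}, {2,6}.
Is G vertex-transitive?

Vertex 2 is the only vertex of degree 6, so every automorphism fixes it; G is not vertex-transitive.

No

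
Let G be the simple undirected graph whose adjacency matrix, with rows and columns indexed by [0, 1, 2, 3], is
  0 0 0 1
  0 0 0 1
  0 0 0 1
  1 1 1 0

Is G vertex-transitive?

Vertex 3 is the only vertex of degree 3, so every automorphism fixes it; G is not vertex-transitive.

No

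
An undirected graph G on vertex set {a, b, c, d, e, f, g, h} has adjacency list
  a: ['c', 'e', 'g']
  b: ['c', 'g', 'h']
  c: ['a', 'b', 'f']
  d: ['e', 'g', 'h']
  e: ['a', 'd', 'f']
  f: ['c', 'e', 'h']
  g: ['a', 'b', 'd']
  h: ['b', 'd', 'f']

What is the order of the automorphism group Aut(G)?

G is 3-regular and bipartite on 2^3 = 8 vertices with girth 4; it is the hypercube graph Q_3. The symmetry group of the 3-cube is the hyperoctahedral group B_3 = Z_2 ≀ S_3, of order 2^3·3! = 48.

48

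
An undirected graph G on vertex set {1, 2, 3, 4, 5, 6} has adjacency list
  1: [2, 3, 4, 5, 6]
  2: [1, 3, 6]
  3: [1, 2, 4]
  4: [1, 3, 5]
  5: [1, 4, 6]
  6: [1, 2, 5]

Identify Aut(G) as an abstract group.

Vertex 1 is the unique vertex of degree 5; the remaining 5 vertices each have degree 3 and induce a cycle, so G is the wheel on 6 vertices with hub 1. Every automorphism fixes the hub and acts on the rim 5-cycle, so Aut(G) ≅ Aut(C_5) = D_5 of order 10.

the dihedral group of order 10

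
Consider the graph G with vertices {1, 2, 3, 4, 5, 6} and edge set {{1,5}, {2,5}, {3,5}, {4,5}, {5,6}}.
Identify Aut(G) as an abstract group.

Vertex 5 has degree 5 and every other vertex has degree 1, so G is the star K_{1,5} with centre 5. Any automorphism fixes the centre and permutes the 5 leaves freely, so Aut(G) ≅ S_5 of order 5! = 120.

the symmetric group on 5 letters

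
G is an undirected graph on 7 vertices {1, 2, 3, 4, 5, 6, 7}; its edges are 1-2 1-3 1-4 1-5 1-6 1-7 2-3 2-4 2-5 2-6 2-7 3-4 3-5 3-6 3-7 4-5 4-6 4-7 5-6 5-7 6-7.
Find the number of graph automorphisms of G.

Every vertex has degree 6, so G is the complete graph K_7. Any permutation of the 7 vertices preserves K_7, so Aut(K_7) = S_7 of order 7! = 5040.

5040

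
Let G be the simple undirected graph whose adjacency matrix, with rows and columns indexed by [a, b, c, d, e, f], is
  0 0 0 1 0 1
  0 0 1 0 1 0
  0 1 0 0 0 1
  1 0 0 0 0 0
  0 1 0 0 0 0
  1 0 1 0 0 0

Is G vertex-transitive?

Automorphisms preserve degree, but G has vertices of degree 1 and vertices of degree 2; no automorphism maps one to the other, so G is not vertex-transitive.

No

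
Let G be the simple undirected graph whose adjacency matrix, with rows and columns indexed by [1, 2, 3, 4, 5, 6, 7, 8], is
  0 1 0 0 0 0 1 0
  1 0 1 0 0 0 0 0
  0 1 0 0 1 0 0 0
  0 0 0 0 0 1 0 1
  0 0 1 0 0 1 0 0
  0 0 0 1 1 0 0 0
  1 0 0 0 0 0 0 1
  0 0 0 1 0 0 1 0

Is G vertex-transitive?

Yes

Every vertex has degree 2 and the graph is connected, so G is the 8-cycle C_8. The automorphisms of the 8-cycle are exactly the symmetries of a regular 8-gon: the dihedral group D_8, |D_8| = 16. Under this action every vertex can be carried to every other, so G is vertex-transitive.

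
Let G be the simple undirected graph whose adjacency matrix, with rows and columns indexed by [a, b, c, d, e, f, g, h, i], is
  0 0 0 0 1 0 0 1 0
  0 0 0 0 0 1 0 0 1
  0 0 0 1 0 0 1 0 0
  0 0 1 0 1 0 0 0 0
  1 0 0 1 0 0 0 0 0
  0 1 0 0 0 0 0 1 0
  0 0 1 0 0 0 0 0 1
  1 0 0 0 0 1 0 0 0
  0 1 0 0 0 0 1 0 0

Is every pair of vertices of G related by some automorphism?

Every vertex has degree 2 and the graph is connected, so G is the 9-cycle C_9. C_9 has 9 rotations and 9 reflections, so Aut(C_9) ≅ D_9 of order 18. Under this action every vertex can be carried to every other, so G is vertex-transitive.

Yes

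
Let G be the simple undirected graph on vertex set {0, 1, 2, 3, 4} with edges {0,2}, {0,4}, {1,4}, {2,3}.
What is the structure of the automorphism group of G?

Z_2

The degree sequence is [2, 1, 2, 1, 2]; the two degree-1 vertices 1 and 3 are the ends of a path, so G = P_5. A path has exactly one nontrivial symmetry — reversal — giving Aut(G) of order 2.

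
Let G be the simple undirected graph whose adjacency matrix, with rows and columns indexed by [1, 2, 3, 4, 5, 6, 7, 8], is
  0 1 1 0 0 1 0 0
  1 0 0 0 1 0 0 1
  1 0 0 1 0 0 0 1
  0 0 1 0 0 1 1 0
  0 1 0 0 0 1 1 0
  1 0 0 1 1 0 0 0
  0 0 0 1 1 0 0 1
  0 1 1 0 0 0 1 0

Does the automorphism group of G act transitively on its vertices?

G is 3-regular and bipartite on 2^3 = 8 vertices with girth 4; it is the hypercube graph Q_3. The symmetry group of the 3-cube is the hyperoctahedral group B_3 = Z_2 ≀ S_3, of order 2^3·3! = 48. Under this action every vertex can be carried to every other, so G is vertex-transitive.

Yes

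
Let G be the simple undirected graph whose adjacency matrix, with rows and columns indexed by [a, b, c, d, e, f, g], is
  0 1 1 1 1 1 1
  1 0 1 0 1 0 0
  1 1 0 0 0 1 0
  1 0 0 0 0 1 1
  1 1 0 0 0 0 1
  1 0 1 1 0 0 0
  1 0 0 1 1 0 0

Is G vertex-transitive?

No

Vertex a is the only vertex of degree 6, so every automorphism fixes it; G is not vertex-transitive.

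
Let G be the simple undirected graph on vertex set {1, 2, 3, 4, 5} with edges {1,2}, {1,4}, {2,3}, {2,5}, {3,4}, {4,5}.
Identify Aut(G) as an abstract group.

S_3 × S_2

The vertices split by degree into {2, 4} (degree 3) and {1, 3, 5} (degree 2); every edge runs between the two parts, so G is the complete bipartite graph K_{2,3}. Automorphisms preserve the bipartition setwise (since the parts differ in size) and act as S_3 × S_2 within it; |Aut| = 12.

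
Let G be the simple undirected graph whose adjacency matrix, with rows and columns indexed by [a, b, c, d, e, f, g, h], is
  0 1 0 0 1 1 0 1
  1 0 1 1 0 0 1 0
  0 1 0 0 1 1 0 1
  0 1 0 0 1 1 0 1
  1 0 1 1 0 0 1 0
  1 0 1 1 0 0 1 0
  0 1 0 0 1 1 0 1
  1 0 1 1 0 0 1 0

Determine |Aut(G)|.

G is 4-regular and bipartite with parts {a, c, d, g} and {b, e, f, h} (each part is independent and every cross-pair is an edge), so G = K_{4,4}. Each part can be permuted independently (S_4 × S_4) and the two equal-size parts can also be swapped, giving (S_4 × S_4) ⋊ Z_2 of order 2·(4!)² = 1152.

1152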